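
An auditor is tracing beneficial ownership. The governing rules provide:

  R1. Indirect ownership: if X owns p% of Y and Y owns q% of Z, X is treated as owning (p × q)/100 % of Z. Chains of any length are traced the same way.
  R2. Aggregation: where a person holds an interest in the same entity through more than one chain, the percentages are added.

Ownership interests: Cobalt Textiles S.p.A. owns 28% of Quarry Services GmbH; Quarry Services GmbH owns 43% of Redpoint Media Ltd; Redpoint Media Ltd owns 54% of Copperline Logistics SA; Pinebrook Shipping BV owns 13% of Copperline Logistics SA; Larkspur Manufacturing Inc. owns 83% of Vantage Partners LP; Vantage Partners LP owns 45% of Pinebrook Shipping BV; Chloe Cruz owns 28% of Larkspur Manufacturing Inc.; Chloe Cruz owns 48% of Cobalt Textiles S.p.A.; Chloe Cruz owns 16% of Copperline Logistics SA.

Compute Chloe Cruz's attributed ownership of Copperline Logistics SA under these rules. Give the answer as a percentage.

20.480308%

Chain via Larkspur Manufacturing Inc. → Vantage Partners LP → Pinebrook Shipping BV (R1): 28% × 83% × 45% × 13% = 1.35954% of Copperline Logistics SA.
Chain via Cobalt Textiles S.p.A. → Quarry Services GmbH → Redpoint Media Ltd (R1): 48% × 28% × 43% × 54% = 3.120768% of Copperline Logistics SA.
Direct interest in Copperline Logistics SA: 16%.
Aggregating (R2): 1.35954% + 3.120768% + 16% = 20.480308%.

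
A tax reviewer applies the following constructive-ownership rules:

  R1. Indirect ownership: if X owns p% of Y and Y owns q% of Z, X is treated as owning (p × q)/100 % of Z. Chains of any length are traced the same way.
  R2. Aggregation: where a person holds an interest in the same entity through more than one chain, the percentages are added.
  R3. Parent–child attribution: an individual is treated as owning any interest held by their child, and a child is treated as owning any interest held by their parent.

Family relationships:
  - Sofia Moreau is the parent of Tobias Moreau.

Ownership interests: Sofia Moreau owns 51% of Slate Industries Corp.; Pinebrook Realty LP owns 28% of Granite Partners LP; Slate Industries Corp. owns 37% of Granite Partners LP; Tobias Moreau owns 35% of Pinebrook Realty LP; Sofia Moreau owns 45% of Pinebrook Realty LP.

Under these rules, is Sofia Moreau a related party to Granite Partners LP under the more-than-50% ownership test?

By parent–child attribution (R3), Sofia Moreau is treated as also owning Tobias Moreau's interest in Pinebrook Realty LP, giving 45% + 35% = 80%.
Chain via Pinebrook Realty LP (R1): 80% × 28% = 22.4% of Granite Partners LP.
Chain via Slate Industries Corp. (R1): 51% × 37% = 18.87% of Granite Partners LP.
Aggregating (R2): 22.4% + 18.87% = 41.27%.
41.27% does not exceed the 50% threshold, so Sofia is not a related party to Granite Partners LP.

No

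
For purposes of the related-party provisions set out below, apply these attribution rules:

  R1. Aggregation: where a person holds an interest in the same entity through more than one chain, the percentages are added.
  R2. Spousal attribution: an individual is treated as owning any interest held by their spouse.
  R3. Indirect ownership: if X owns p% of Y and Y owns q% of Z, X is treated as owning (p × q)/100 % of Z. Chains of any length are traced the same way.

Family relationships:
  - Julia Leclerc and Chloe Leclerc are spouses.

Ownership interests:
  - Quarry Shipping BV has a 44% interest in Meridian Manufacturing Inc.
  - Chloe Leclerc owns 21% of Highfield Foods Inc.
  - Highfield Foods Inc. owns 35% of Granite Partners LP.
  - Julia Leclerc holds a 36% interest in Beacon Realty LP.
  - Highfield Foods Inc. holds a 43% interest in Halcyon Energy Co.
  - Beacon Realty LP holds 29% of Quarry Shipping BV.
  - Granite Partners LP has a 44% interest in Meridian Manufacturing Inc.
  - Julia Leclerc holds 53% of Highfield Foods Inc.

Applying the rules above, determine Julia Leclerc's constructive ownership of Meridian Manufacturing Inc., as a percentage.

15.9896%

By spousal attribution (R2), Julia Leclerc is treated as also owning Chloe Leclerc's interest in Highfield Foods Inc, giving 53% + 21% = 74%.
Chain via Highfield Foods Inc. → Granite Partners LP (R3): 74% × 35% × 44% = 11.396% of Meridian Manufacturing Inc.
Chain via Beacon Realty LP → Quarry Shipping BV (R3): 36% × 29% × 44% = 4.5936% of Meridian Manufacturing Inc.
Aggregating (R1): 11.396% + 4.5936% = 15.9896%.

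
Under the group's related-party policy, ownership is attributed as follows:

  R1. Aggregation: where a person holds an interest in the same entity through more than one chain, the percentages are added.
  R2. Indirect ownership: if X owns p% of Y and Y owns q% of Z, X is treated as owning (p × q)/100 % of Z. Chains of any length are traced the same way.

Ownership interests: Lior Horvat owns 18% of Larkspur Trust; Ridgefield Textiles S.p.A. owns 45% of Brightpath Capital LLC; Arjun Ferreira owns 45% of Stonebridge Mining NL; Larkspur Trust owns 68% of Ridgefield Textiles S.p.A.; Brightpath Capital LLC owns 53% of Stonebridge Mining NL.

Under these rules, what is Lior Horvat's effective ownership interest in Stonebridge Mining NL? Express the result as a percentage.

Chain via Larkspur Trust → Ridgefield Textiles S.p.A. → Brightpath Capital LLC (R2): 18% × 68% × 45% × 53% = 2.91924% of Stonebridge Mining NL.

2.91924%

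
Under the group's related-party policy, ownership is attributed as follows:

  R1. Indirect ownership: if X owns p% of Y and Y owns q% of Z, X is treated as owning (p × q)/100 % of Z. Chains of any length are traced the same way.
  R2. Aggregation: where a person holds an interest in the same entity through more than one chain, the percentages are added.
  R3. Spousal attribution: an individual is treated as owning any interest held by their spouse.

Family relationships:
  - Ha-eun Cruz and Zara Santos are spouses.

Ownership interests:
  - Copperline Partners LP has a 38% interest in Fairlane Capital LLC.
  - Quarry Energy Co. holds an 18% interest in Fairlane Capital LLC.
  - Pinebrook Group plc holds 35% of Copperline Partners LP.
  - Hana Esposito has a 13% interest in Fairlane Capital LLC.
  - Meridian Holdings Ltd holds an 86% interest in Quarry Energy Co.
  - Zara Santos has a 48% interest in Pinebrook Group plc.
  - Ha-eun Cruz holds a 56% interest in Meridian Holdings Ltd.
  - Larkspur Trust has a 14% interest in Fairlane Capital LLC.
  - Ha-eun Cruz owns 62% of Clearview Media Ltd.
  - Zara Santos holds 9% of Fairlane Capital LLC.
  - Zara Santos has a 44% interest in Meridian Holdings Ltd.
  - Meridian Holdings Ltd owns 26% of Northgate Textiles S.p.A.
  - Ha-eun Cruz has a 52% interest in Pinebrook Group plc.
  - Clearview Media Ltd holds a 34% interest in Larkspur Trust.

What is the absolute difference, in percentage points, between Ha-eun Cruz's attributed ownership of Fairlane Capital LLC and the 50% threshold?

By spousal attribution (R3), Ha-eun Cruz is treated as also owning Zara Santos's interest in Pinebrook Group plc, giving 52% + 48% = 100%.
By spousal attribution (R3), Ha-eun Cruz is treated as also owning Zara Santos's interest in Meridian Holdings Ltd, giving 56% + 44% = 100%.
By spousal attribution (R3), Ha-eun Cruz is treated as owning Zara Santos's 9% interest in Fairlane Capital LLC.
Chain via Clearview Media Ltd → Larkspur Trust (R1): 62% × 34% × 14% = 2.9512% of Fairlane Capital LLC.
Chain via Pinebrook Group plc → Copperline Partners LP (R1): 100% × 35% × 38% = 13.3% of Fairlane Capital LLC.
Chain via Meridian Holdings Ltd → Quarry Energy Co. (R1): 100% × 86% × 18% = 15.48% of Fairlane Capital LLC.
Direct interest in Fairlane Capital LLC: 9%.
Aggregating (R2): 2.9512% + 13.3% + 15.48% + 9% = 40.7312%.
40.7312% falls short of the 50% threshold by 9.2688 percentage points.

9.2688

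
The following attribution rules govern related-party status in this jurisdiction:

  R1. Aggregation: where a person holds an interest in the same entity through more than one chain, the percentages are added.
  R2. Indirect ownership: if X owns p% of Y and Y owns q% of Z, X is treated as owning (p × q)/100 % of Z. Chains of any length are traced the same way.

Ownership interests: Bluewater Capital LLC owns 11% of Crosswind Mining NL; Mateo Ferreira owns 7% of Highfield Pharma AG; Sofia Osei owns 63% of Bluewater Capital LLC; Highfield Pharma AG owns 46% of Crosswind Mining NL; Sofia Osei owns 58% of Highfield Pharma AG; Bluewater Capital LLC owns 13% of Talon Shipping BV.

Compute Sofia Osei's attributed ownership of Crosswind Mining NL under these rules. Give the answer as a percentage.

Chain via Highfield Pharma AG (R2): 58% × 46% = 26.68% of Crosswind Mining NL.
Chain via Bluewater Capital LLC (R2): 63% × 11% = 6.93% of Crosswind Mining NL.
Aggregating (R1): 26.68% + 6.93% = 33.61%.

33.61%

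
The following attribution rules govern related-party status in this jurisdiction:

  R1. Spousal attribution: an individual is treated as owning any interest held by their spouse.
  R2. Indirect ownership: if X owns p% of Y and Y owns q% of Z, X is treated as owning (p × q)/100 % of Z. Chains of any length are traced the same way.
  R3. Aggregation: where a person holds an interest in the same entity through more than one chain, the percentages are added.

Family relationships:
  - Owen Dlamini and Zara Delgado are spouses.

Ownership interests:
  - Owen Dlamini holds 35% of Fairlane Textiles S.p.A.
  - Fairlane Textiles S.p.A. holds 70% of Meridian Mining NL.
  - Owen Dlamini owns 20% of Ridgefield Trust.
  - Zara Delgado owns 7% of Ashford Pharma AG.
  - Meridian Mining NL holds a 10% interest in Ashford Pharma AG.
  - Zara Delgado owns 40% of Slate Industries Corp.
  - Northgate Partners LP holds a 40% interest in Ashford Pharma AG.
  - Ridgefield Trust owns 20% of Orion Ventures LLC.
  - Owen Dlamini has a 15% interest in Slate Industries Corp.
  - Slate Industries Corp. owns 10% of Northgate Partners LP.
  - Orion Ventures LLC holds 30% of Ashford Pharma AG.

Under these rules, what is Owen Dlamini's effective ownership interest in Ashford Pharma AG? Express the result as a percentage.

12.85%

By spousal attribution (R1), Owen Dlamini is treated as also owning Zara Delgado's interest in Slate Industries Corp, giving 15% + 40% = 55%.
By spousal attribution (R1), Owen Dlamini is treated as owning Zara Delgado's 7% interest in Ashford Pharma AG.
Chain via Slate Industries Corp. → Northgate Partners LP (R2): 55% × 10% × 40% = 2.2% of Ashford Pharma AG.
Chain via Fairlane Textiles S.p.A. → Meridian Mining NL (R2): 35% × 70% × 10% = 2.45% of Ashford Pharma AG.
Chain via Ridgefield Trust → Orion Ventures LLC (R2): 20% × 20% × 30% = 1.2% of Ashford Pharma AG.
Direct interest in Ashford Pharma AG: 7%.
Aggregating (R3): 2.2% + 2.45% + 1.2% + 7% = 12.85%.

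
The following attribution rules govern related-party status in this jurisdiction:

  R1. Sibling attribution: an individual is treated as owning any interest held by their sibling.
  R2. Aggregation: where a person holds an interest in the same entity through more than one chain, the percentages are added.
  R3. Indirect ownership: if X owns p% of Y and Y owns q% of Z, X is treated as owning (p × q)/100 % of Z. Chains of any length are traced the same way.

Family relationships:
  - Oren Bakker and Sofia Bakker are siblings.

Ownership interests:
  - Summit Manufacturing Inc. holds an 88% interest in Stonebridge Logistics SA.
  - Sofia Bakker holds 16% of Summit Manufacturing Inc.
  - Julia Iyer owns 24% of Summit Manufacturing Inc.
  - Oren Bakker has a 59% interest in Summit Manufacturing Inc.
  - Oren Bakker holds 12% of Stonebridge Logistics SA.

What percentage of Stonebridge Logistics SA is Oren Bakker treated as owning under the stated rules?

78%

By sibling attribution (R1), Oren Bakker is treated as also owning Sofia Bakker's interest in Summit Manufacturing Inc, giving 59% + 16% = 75%.
Chain via Summit Manufacturing Inc. (R3): 75% × 88% = 66% of Stonebridge Logistics SA.
Direct interest in Stonebridge Logistics SA: 12%.
Aggregating (R2): 66% + 12% = 78%.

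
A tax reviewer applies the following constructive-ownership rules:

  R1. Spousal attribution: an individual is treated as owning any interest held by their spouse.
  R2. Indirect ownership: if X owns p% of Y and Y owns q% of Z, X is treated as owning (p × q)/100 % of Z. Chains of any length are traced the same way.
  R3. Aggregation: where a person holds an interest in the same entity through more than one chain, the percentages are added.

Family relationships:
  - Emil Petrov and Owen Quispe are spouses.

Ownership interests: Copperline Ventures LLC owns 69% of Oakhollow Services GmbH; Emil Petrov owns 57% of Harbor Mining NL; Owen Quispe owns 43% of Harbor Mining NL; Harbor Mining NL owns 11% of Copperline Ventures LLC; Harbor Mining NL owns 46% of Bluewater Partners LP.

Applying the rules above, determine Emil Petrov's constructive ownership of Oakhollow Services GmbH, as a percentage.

7.59%

By spousal attribution (R1), Emil Petrov is treated as also owning Owen Quispe's interest in Harbor Mining NL, giving 57% + 43% = 100%.
Chain via Harbor Mining NL → Copperline Ventures LLC (R2): 100% × 11% × 69% = 7.59% of Oakhollow Services GmbH.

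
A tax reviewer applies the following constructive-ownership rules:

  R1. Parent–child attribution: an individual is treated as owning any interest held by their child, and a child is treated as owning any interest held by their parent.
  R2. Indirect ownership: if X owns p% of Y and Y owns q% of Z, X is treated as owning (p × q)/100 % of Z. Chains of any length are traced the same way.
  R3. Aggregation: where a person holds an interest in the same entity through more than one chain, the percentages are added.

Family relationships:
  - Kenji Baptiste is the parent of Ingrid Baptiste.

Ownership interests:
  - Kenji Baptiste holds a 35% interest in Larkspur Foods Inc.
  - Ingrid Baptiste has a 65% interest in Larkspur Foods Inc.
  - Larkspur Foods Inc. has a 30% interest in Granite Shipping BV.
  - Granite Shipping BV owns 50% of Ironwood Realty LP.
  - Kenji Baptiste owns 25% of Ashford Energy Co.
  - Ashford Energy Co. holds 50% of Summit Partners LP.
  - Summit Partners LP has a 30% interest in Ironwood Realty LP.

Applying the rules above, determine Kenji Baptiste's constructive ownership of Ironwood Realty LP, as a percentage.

18.75%

By parent–child attribution (R1), Kenji Baptiste is treated as also owning Ingrid Baptiste's interest in Larkspur Foods Inc, giving 35% + 65% = 100%.
Chain via Larkspur Foods Inc. → Granite Shipping BV (R2): 100% × 30% × 50% = 15% of Ironwood Realty LP.
Chain via Ashford Energy Co. → Summit Partners LP (R2): 25% × 50% × 30% = 3.75% of Ironwood Realty LP.
Aggregating (R3): 15% + 3.75% = 18.75%.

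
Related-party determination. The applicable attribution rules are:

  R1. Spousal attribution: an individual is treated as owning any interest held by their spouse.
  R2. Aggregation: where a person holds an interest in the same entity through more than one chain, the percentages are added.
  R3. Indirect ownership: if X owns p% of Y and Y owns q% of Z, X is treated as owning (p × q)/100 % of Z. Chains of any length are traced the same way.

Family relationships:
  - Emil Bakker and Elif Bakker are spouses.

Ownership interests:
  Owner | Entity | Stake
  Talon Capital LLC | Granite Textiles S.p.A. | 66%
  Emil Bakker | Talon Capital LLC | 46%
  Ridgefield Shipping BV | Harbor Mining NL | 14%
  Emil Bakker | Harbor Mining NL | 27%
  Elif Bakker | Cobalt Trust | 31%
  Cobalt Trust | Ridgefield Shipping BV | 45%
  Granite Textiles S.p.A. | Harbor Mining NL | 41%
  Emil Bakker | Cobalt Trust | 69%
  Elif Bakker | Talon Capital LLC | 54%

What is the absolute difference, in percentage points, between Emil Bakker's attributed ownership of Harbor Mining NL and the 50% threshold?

10.36

By spousal attribution (R1), Emil Bakker is treated as also owning Elif Bakker's interest in Cobalt Trust, giving 69% + 31% = 100%.
By spousal attribution (R1), Emil Bakker is treated as also owning Elif Bakker's interest in Talon Capital LLC, giving 46% + 54% = 100%.
Chain via Cobalt Trust → Ridgefield Shipping BV (R3): 100% × 45% × 14% = 6.3% of Harbor Mining NL.
Chain via Talon Capital LLC → Granite Textiles S.p.A. (R3): 100% × 66% × 41% = 27.06% of Harbor Mining NL.
Direct interest in Harbor Mining NL: 27%.
Aggregating (R2): 6.3% + 27.06% + 27% = 60.36%.
60.36% exceeds the 50% threshold by 10.36 percentage points.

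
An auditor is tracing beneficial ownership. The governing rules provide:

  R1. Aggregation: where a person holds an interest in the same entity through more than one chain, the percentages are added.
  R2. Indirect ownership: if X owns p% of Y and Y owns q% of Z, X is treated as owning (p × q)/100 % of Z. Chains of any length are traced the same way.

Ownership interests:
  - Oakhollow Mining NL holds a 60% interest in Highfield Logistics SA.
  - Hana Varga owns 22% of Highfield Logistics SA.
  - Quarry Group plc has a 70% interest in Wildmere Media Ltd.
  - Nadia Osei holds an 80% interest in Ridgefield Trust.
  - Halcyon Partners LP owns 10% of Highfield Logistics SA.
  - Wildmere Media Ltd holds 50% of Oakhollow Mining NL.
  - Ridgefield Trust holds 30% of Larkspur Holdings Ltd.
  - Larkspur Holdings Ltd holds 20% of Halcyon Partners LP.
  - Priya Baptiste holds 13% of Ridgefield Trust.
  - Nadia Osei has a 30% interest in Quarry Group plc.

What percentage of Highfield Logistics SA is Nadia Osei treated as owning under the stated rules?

6.78%

Chain via Ridgefield Trust → Larkspur Holdings Ltd → Halcyon Partners LP (R2): 80% × 30% × 20% × 10% = 0.48% of Highfield Logistics SA.
Chain via Quarry Group plc → Wildmere Media Ltd → Oakhollow Mining NL (R2): 30% × 70% × 50% × 60% = 6.3% of Highfield Logistics SA.
Aggregating (R1): 0.48% + 6.3% = 6.78%.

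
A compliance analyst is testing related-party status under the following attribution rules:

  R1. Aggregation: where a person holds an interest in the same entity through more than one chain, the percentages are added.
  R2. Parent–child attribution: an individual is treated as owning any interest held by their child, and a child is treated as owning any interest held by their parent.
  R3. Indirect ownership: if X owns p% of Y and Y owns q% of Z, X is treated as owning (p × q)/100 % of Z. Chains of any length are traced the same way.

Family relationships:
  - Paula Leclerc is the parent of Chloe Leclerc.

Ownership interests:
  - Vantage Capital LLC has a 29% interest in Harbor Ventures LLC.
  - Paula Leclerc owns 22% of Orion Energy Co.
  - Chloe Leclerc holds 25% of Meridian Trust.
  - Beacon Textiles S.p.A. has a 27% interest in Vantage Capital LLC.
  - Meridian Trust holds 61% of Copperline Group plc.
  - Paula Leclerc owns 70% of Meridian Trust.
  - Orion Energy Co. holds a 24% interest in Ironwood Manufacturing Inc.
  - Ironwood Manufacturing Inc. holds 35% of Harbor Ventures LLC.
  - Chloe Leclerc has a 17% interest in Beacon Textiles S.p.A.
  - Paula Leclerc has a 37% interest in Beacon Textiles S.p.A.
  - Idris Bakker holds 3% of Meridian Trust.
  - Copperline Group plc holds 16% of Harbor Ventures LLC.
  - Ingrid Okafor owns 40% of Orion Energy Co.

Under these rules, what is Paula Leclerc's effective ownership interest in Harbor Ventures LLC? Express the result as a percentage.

By parent–child attribution (R2), Paula Leclerc is treated as also owning Chloe Leclerc's interest in Beacon Textiles S.p.A, giving 37% + 17% = 54%.
By parent–child attribution (R2), Paula Leclerc is treated as also owning Chloe Leclerc's interest in Meridian Trust, giving 70% + 25% = 95%.
Chain via Beacon Textiles S.p.A. → Vantage Capital LLC (R3): 54% × 27% × 29% = 4.2282% of Harbor Ventures LLC.
Chain via Orion Energy Co. → Ironwood Manufacturing Inc. (R3): 22% × 24% × 35% = 1.848% of Harbor Ventures LLC.
Chain via Meridian Trust → Copperline Group plc (R3): 95% × 61% × 16% = 9.272% of Harbor Ventures LLC.
Aggregating (R1): 4.2282% + 1.848% + 9.272% = 15.3482%.

15.3482%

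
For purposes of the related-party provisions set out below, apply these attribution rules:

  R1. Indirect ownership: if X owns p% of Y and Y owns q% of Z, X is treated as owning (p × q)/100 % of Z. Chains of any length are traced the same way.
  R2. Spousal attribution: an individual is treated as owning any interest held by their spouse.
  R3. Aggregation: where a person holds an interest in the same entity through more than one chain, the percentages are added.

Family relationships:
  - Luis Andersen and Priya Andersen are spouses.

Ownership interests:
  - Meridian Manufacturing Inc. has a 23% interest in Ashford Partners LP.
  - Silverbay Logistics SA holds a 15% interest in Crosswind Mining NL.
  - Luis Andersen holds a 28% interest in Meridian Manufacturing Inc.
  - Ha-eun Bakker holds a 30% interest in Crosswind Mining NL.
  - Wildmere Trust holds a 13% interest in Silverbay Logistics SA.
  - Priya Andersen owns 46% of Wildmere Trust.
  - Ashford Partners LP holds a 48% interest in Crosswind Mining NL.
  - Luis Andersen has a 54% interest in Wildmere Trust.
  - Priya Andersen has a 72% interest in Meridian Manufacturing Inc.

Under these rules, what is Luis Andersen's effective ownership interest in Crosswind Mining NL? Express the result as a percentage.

By spousal attribution (R2), Luis Andersen is treated as also owning Priya Andersen's interest in Meridian Manufacturing Inc, giving 28% + 72% = 100%.
By spousal attribution (R2), Luis Andersen is treated as also owning Priya Andersen's interest in Wildmere Trust, giving 54% + 46% = 100%.
Chain via Meridian Manufacturing Inc. → Ashford Partners LP (R1): 100% × 23% × 48% = 11.04% of Crosswind Mining NL.
Chain via Wildmere Trust → Silverbay Logistics SA (R1): 100% × 13% × 15% = 1.95% of Crosswind Mining NL.
Aggregating (R3): 11.04% + 1.95% = 12.99%.

12.99%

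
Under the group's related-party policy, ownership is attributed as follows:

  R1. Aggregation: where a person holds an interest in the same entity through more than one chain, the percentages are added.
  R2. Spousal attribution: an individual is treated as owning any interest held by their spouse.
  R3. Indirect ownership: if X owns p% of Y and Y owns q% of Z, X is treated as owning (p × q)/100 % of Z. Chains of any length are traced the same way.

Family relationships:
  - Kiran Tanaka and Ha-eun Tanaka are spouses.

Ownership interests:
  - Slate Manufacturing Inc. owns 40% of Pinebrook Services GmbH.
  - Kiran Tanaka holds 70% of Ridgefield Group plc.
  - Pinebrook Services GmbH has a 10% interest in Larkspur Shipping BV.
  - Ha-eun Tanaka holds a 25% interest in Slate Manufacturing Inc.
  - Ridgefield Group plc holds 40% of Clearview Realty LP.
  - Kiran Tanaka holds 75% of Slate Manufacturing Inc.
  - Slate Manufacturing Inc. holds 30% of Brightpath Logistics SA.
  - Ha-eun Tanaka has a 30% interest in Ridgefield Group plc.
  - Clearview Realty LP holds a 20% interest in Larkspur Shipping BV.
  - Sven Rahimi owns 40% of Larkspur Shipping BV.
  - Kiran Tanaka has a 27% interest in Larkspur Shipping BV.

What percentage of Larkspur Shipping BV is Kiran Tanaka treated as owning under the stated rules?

39%

By spousal attribution (R2), Kiran Tanaka is treated as also owning Ha-eun Tanaka's interest in Ridgefield Group plc, giving 70% + 30% = 100%.
By spousal attribution (R2), Kiran Tanaka is treated as also owning Ha-eun Tanaka's interest in Slate Manufacturing Inc, giving 75% + 25% = 100%.
Chain via Ridgefield Group plc → Clearview Realty LP (R3): 100% × 40% × 20% = 8% of Larkspur Shipping BV.
Chain via Slate Manufacturing Inc. → Pinebrook Services GmbH (R3): 100% × 40% × 10% = 4% of Larkspur Shipping BV.
Direct interest in Larkspur Shipping BV: 27%.
Aggregating (R1): 8% + 4% + 27% = 39%.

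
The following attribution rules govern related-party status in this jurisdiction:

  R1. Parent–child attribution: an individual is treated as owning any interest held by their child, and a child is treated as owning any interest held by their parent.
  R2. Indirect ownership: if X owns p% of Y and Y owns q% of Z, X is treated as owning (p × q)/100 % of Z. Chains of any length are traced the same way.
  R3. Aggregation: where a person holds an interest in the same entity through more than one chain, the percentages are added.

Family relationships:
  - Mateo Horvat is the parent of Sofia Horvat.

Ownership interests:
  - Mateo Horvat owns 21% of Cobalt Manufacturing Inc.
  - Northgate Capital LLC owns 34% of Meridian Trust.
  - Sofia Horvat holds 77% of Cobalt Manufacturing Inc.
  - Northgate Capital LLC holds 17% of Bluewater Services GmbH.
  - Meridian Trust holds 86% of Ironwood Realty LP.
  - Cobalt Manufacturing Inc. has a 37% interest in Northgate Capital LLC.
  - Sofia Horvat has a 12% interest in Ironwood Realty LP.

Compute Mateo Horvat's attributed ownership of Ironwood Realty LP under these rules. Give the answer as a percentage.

22.602424%

By parent–child attribution (R1), Mateo Horvat is treated as also owning Sofia Horvat's interest in Cobalt Manufacturing Inc, giving 21% + 77% = 98%.
By parent–child attribution (R1), Mateo Horvat is treated as owning Sofia Horvat's 12% interest in Ironwood Realty LP.
Chain via Cobalt Manufacturing Inc. → Northgate Capital LLC → Meridian Trust (R2): 98% × 37% × 34% × 86% = 10.602424% of Ironwood Realty LP.
Direct interest in Ironwood Realty LP: 12%.
Aggregating (R3): 10.602424% + 12% = 22.602424%.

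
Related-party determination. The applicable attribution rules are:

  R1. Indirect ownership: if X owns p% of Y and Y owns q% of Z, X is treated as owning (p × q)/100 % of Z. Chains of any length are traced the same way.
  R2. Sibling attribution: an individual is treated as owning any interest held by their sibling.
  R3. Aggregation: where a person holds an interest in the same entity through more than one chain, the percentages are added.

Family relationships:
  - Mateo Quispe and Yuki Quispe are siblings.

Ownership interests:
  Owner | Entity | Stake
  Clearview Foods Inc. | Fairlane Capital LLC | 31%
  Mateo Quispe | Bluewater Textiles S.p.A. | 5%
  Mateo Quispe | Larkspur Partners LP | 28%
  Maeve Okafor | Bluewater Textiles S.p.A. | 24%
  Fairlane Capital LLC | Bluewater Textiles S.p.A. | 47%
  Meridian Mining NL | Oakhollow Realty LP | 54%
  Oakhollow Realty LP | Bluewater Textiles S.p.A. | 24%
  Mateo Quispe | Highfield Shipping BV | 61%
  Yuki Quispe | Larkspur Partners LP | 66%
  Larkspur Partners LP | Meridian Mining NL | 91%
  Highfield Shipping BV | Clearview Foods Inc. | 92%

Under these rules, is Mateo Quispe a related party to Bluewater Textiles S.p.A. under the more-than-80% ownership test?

No

By sibling attribution (R2), Mateo Quispe is treated as also owning Yuki Quispe's interest in Larkspur Partners LP, giving 28% + 66% = 94%.
Chain via Larkspur Partners LP → Meridian Mining NL → Oakhollow Realty LP (R1): 94% × 91% × 54% × 24% = 11.085984% of Bluewater Textiles S.p.A.
Chain via Highfield Shipping BV → Clearview Foods Inc. → Fairlane Capital LLC (R1): 61% × 92% × 31% × 47% = 8.176684% of Bluewater Textiles S.p.A.
Direct interest in Bluewater Textiles S.p.A: 5%.
Aggregating (R3): 11.085984% + 8.176684% + 5% = 24.262668%.
24.262668% does not exceed the 80% threshold, so Mateo is not a related party to Bluewater Textiles S.p.A.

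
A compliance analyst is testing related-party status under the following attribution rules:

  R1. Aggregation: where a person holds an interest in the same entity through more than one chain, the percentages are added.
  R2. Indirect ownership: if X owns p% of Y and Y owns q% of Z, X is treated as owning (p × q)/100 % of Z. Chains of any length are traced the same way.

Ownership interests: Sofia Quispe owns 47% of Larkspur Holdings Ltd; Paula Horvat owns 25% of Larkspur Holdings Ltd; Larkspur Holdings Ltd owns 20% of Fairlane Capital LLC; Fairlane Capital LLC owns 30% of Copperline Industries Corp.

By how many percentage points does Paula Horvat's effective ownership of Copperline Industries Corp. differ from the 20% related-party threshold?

18.5

Chain via Larkspur Holdings Ltd → Fairlane Capital LLC (R2): 25% × 20% × 30% = 1.5% of Copperline Industries Corp.
1.5% falls short of the 20% threshold by 18.5 percentage points.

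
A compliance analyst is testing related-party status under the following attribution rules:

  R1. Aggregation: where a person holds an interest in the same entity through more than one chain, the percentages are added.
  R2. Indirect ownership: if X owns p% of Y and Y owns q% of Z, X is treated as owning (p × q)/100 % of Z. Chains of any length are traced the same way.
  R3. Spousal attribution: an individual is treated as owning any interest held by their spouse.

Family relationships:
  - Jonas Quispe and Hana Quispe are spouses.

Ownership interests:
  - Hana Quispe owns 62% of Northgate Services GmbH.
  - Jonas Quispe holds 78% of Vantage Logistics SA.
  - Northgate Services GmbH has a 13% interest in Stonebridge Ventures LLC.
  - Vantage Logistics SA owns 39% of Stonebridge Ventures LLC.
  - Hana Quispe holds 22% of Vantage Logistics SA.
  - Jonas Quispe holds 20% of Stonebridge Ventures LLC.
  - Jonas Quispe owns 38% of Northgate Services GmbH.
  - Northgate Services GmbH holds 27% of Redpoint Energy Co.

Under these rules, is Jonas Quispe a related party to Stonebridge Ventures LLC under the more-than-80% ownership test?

No

By spousal attribution (R3), Jonas Quispe is treated as also owning Hana Quispe's interest in Vantage Logistics SA, giving 78% + 22% = 100%.
By spousal attribution (R3), Jonas Quispe is treated as also owning Hana Quispe's interest in Northgate Services GmbH, giving 38% + 62% = 100%.
Chain via Vantage Logistics SA (R2): 100% × 39% = 39% of Stonebridge Ventures LLC.
Chain via Northgate Services GmbH (R2): 100% × 13% = 13% of Stonebridge Ventures LLC.
Direct interest in Stonebridge Ventures LLC: 20%.
Aggregating (R1): 39% + 13% + 20% = 72%.
72% does not exceed the 80% threshold, so Jonas is not a related party to Stonebridge Ventures LLC.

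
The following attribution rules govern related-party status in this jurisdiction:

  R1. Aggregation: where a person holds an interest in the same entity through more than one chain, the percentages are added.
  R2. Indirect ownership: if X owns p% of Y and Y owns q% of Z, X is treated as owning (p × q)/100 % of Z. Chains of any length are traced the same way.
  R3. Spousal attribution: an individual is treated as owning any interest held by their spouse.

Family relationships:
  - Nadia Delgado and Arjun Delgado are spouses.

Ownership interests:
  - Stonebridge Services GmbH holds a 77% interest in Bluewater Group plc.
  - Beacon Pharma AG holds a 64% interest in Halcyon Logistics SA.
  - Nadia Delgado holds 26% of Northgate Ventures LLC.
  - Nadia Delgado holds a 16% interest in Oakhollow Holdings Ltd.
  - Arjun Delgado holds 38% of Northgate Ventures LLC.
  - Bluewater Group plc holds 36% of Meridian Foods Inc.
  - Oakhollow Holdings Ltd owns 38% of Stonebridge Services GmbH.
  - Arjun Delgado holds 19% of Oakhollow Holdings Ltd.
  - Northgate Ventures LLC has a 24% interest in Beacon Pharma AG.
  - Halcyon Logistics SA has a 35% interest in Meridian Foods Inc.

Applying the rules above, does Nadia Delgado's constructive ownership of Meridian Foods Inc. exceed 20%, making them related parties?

By spousal attribution (R3), Nadia Delgado is treated as also owning Arjun Delgado's interest in Northgate Ventures LLC, giving 26% + 38% = 64%.
By spousal attribution (R3), Nadia Delgado is treated as also owning Arjun Delgado's interest in Oakhollow Holdings Ltd, giving 16% + 19% = 35%.
Chain via Northgate Ventures LLC → Beacon Pharma AG → Halcyon Logistics SA (R2): 64% × 24% × 64% × 35% = 3.44064% of Meridian Foods Inc.
Chain via Oakhollow Holdings Ltd → Stonebridge Services GmbH → Bluewater Group plc (R2): 35% × 38% × 77% × 36% = 3.68676% of Meridian Foods Inc.
Aggregating (R1): 3.44064% + 3.68676% = 7.1274%.
7.1274% does not exceed the 20% threshold, so Nadia is not a related party to Meridian Foods Inc.

No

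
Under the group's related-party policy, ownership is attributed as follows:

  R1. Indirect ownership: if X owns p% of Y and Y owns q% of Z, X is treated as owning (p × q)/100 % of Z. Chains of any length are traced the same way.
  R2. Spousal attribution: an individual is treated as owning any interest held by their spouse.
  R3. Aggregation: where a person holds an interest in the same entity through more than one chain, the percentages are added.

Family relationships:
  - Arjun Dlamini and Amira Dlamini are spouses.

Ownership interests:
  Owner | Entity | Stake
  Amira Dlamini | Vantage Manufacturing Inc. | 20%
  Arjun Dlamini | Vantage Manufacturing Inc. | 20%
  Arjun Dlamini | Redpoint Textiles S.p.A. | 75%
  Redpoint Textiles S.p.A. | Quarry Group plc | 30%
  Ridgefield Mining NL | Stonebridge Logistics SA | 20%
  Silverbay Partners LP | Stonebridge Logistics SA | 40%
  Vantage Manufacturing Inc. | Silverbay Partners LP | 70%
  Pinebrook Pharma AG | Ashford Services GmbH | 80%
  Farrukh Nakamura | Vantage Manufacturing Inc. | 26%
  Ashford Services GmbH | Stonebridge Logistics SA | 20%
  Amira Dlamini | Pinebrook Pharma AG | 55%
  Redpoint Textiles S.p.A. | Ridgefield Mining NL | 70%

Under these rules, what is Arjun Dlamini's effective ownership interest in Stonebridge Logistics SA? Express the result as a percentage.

By spousal attribution (R2), Arjun Dlamini is treated as also owning Amira Dlamini's interest in Vantage Manufacturing Inc, giving 20% + 20% = 40%.
By spousal attribution (R2), Arjun Dlamini is treated as owning Amira Dlamini's 55% interest in Pinebrook Pharma AG.
Chain via Redpoint Textiles S.p.A. → Ridgefield Mining NL (R1): 75% × 70% × 20% = 10.5% of Stonebridge Logistics SA.
Chain via Vantage Manufacturing Inc. → Silverbay Partners LP (R1): 40% × 70% × 40% = 11.2% of Stonebridge Logistics SA.
Chain via Pinebrook Pharma AG → Ashford Services GmbH (R1): 55% × 80% × 20% = 8.8% of Stonebridge Logistics SA.
Aggregating (R3): 10.5% + 11.2% + 8.8% = 30.5%.

30.5%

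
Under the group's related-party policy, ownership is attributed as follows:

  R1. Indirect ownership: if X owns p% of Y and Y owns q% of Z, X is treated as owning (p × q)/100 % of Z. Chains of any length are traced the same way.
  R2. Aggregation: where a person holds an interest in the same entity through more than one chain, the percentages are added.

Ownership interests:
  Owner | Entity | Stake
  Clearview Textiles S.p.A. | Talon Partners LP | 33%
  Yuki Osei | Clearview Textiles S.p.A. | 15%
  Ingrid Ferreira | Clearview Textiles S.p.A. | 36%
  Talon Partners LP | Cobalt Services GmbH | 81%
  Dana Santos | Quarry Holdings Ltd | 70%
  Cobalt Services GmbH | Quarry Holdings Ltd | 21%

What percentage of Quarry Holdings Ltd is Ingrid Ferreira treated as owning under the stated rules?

Chain via Clearview Textiles S.p.A. → Talon Partners LP → Cobalt Services GmbH (R1): 36% × 33% × 81% × 21% = 2.020788% of Quarry Holdings Ltd.

2.020788%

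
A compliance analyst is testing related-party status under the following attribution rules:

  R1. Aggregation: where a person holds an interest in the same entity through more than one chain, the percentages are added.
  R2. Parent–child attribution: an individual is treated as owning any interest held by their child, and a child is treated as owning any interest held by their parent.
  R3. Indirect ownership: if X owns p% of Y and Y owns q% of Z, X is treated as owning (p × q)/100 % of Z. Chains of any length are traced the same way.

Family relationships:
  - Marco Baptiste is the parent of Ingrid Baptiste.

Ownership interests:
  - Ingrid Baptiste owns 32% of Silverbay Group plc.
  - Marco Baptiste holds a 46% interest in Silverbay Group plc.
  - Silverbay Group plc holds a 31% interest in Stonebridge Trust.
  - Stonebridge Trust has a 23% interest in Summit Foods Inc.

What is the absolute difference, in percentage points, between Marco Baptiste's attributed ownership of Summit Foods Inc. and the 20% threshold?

By parent–child attribution (R2), Marco Baptiste is treated as also owning Ingrid Baptiste's interest in Silverbay Group plc, giving 46% + 32% = 78%.
Chain via Silverbay Group plc → Stonebridge Trust (R3): 78% × 31% × 23% = 5.5614% of Summit Foods Inc.
5.5614% falls short of the 20% threshold by 14.4386 percentage points.

14.4386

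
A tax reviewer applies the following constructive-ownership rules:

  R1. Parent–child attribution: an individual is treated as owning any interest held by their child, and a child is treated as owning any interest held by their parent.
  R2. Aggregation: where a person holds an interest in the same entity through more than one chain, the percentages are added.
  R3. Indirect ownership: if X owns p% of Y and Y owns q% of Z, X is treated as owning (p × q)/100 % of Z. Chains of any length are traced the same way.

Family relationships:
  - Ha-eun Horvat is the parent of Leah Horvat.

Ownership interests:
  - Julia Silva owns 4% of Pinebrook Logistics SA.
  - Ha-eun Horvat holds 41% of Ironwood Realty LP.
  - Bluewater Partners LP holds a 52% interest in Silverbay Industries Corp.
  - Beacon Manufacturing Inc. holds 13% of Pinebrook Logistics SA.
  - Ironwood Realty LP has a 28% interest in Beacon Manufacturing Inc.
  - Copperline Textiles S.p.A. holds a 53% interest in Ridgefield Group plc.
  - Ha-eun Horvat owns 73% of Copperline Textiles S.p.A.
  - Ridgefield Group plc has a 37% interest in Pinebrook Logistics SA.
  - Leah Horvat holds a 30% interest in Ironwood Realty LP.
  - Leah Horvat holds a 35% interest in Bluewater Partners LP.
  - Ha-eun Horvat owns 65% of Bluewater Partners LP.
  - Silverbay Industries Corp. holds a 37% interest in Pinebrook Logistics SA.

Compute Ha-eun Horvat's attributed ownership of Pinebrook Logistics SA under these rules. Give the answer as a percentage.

By parent–child attribution (R1), Ha-eun Horvat is treated as also owning Leah Horvat's interest in Bluewater Partners LP, giving 65% + 35% = 100%.
By parent–child attribution (R1), Ha-eun Horvat is treated as also owning Leah Horvat's interest in Ironwood Realty LP, giving 41% + 30% = 71%.
Chain via Bluewater Partners LP → Silverbay Industries Corp. (R3): 100% × 52% × 37% = 19.24% of Pinebrook Logistics SA.
Chain via Ironwood Realty LP → Beacon Manufacturing Inc. (R3): 71% × 28% × 13% = 2.5844% of Pinebrook Logistics SA.
Chain via Copperline Textiles S.p.A. → Ridgefield Group plc (R3): 73% × 53% × 37% = 14.3153% of Pinebrook Logistics SA.
Aggregating (R2): 19.24% + 2.5844% + 14.3153% = 36.1397%.

36.1397%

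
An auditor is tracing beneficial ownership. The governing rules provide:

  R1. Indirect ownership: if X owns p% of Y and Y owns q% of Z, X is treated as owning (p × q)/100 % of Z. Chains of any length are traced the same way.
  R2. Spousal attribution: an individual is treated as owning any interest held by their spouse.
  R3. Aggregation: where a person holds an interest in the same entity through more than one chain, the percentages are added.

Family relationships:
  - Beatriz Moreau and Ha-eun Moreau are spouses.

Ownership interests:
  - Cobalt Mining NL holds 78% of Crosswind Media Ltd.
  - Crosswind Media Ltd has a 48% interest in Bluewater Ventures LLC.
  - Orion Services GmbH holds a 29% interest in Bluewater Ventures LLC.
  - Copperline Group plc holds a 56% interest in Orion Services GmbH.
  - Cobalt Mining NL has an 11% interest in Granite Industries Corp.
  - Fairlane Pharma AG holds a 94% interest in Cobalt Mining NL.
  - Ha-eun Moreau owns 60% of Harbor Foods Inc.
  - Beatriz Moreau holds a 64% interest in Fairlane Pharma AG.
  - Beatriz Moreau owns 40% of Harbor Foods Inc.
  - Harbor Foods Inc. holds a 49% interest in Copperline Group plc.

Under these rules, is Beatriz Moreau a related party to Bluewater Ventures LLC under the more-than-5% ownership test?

By spousal attribution (R2), Beatriz Moreau is treated as also owning Ha-eun Moreau's interest in Harbor Foods Inc, giving 40% + 60% = 100%.
Chain via Fairlane Pharma AG → Cobalt Mining NL → Crosswind Media Ltd (R1): 64% × 94% × 78% × 48% = 22.523904% of Bluewater Ventures LLC.
Chain via Harbor Foods Inc. → Copperline Group plc → Orion Services GmbH (R1): 100% × 49% × 56% × 29% = 7.9576% of Bluewater Ventures LLC.
Aggregating (R3): 22.523904% + 7.9576% = 30.481504%.
30.481504% exceeds the 5% threshold, so Beatriz is a related party to Bluewater Ventures LLC.

Yes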